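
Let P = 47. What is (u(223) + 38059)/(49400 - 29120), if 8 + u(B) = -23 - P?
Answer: 37981/20280 ≈ 1.8728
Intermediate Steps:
u(B) = -78 (u(B) = -8 + (-23 - 1*47) = -8 + (-23 - 47) = -8 - 70 = -78)
(u(223) + 38059)/(49400 - 29120) = (-78 + 38059)/(49400 - 29120) = 37981/20280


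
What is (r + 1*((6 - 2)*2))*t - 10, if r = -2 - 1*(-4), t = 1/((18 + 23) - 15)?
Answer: -125/13 ≈ -9.6154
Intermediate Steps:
t = 1/26 (t = 1/(41 - 15) = 1/26 ≈ 0.038462)
r = 2 (r = -2 + 4 = 2)
(r + 1*((6 - 2)*2))*t - 10 = (2 + 1*((6 - 2)*2))*(1/26) - 10 = (2 + 1*(4*2))*(1/26) - 10 = (2 + 1*8)*(1/26) - 10 = (2 + 8)*(1/26) - 10 = 10*(1/26) - 10 = 5/13 - 10 = -125/13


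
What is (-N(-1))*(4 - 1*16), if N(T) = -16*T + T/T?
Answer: 204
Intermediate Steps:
N(T) = 1 - 16*T (N(T) = -8*2*T + 1 = -16*T + 1 = 1 - 16*T)
(-N(-1))*(4 - 1*16) = (-(1 - 16*(-1)))*(4 - 1*16) = (-(1 + 16))*(4 - 16) = -1*17*(-12) = -17*(-12) = 204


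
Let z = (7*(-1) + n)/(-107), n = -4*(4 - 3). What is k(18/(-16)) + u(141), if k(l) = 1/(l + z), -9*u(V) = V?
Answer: -43693/2625 ≈ -16.645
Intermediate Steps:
u(V) = -V/9
n = -4 (n = -4*1 = -4)
z = 11/107 (z = (7*(-1) - 4)/(-107) = (-7 - 4)*(-1/107) = -11*(-1/107) = 11/107 ≈ 0.10280)
k(l) = 1/(11/107 + l) (k(l) = 1/(l + 11/107) = 1/(11/107 + l))
k(18/(-16)) + u(141) = 107/(11 + 107*(18/(-16))) - ⅑*141 = 107/(11 + 107*(18*(-1/16))) - 47/3 = 107/(11 + 107*(-9/8)) - 47/3 = 107/(11 - 963/8) - 47/3 = 107/(-875/8) - 47/3 = 107*(-8/875) - 47/3 = -856/875 - 47/3 = -43693/2625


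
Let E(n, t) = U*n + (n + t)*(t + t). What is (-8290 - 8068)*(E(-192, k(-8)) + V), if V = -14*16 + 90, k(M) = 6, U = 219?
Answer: 726524212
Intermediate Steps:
E(n, t) = 219*n + 2*t*(n + t) (E(n, t) = 219*n + (n + t)*(t + t) = 219*n + (n + t)*(2*t) = 219*n + 2*t*(n + t))
V = -134 (V = -224 + 90 = -134)
(-8290 - 8068)*(E(-192, k(-8)) + V) = (-8290 - 8068)*((2*6**2 + 219*(-192) + 2*(-192)*6) - 134) = -16358*((2*36 - 42048 - 2304) - 134) = -16358*((72 - 42048 - 2304) - 134) = -16358*(-44280 - 134) = -16358*(-44414) = 726524212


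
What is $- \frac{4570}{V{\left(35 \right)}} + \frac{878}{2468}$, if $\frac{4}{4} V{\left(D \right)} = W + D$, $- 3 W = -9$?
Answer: $- \frac{2811349}{23446} \approx -119.91$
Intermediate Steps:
$W = 3$ ($W = \left(- \frac{1}{3}\right) \left(-9\right) = 3$)
$V{\left(D \right)} = 3 + D$
$- \frac{4570}{V{\left(35 \right)}} + \frac{878}{2468} = - \frac{4570}{3 + 35} + \frac{878}{2468} = - \frac{4570}{38} + 878 \cdot \frac{1}{2468} = \left(-4570\right) \frac{1}{38} + \frac{439}{1234} = - \frac{2285}{19} + \frac{439}{1234} = - \frac{2811349}{23446}$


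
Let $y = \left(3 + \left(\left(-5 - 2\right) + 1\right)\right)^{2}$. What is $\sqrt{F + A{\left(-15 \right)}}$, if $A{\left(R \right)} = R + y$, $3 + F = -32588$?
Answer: $i \sqrt{32597} \approx 180.55 i$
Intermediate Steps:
$F = -32591$ ($F = -3 - 32588 = -32591$)
$y = 9$ ($y = \left(3 + \left(-7 + 1\right)\right)^{2} = \left(3 - 6\right)^{2} = \left(-3\right)^{2} = 9$)
$A{\left(R \right)} = 9 + R$ ($A{\left(R \right)} = R + 9 = 9 + R$)
$\sqrt{F + A{\left(-15 \right)}} = \sqrt{-32591 + \left(9 - 15\right)} = \sqrt{-32591 - 6} = \sqrt{-32597} = i \sqrt{32597}$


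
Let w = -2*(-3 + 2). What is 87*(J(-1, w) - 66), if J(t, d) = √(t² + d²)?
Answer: -5742 + 87*√5 ≈ -5547.5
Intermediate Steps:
w = 2 (w = -2*(-1) = 2)
J(t, d) = √(d² + t²)
87*(J(-1, w) - 66) = 87*(√(2² + (-1)²) - 66) = 87*(√(4 + 1) - 66) = 87*(√5 - 66) = 87*(-66 + √5) = -5742 + 87*√5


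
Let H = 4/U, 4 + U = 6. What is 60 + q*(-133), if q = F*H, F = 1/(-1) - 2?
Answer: 858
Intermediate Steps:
U = 2 (U = -4 + 6 = 2)
H = 2 (H = 4/2 = 4*(½) = 2)
F = -3 (F = -1 - 2 = -3)
q = -6 (q = -3*2 = -6)
60 + q*(-133) = 60 - 6*(-133) = 60 + 798 = 858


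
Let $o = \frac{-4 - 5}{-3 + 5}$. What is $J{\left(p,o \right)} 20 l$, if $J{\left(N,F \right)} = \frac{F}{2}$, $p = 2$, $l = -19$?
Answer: $855$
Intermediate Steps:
$o = - \frac{9}{2} \approx -4.5$
$J{\left(N,F \right)} = \frac{F}{2}$ ($J{\left(N,F \right)} = F \frac{1}{2} = \frac{F}{2}$)
$J{\left(p,o \right)} 20 l = \frac{1}{2} \left(- \frac{9}{2}\right) 20 \left(-19\right) = \left(- \frac{9}{4}\right) 20 \left(-19\right) = \left(-45\right) \left(-19\right) = 855$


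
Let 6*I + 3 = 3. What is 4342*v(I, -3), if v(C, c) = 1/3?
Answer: 4342/3 ≈ 1447.3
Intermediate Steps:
I = 0 (I = -½ + (⅙)*3 = -½ + ½ = 0)
v(C, c) = ⅓
4342*v(I, -3) = 4342*(⅓) = 4342/3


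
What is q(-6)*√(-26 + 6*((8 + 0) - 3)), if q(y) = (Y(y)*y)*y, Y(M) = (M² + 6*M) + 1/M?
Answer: -12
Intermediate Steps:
Y(M) = 1/M + M² + 6*M
q(y) = y*(1 + y²*(6 + y)) (q(y) = (((1 + y²*(6 + y))/y)*y)*y = (1 + y²*(6 + y))*y = y*(1 + y²*(6 + y)))
q(-6)*√(-26 + 6*((8 + 0) - 3)) = (-6*(1 + (-6)²*(6 - 6)))*√(-26 + 6*((8 + 0) - 3)) = (-6*(1 + 36*0))*√(-26 + 6*(8 - 3)) = (-6*(1 + 0))*√(-26 + 6*5) = (-6*1)*√(-26 + 30) = -6*√4 = -6*2 = -12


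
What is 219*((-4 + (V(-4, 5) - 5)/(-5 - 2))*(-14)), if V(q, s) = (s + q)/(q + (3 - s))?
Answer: 10001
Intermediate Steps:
V(q, s) = (q + s)/(3 + q - s)
219*((-4 + (V(-4, 5) - 5)/(-5 - 2))*(-14)) = 219*((-4 + ((-4 + 5)/(3 - 4 - 1*5) - 5)/(-5 - 2))*(-14)) = 219*((-4 + (1/(3 - 4 - 5) - 5)/(-7))*(-14)) = 219*((-4 + (1/(-6) - 5)*(-1/7))*(-14)) = 219*((-4 + (-1/6*1 - 5)*(-1/7))*(-14)) = 219*((-4 + (-1/6 - 5)*(-1/7))*(-14)) = 219*((-4 - 31/6*(-1/7))*(-14)) = 219*((-4 + 31/42)*(-14)) = 219*(-137/42*(-14)) = 219*(137/3) = 10001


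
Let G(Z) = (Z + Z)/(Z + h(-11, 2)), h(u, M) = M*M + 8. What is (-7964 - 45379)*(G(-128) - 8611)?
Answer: 13317346665/29 ≈ 4.5922e+8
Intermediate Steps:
h(u, M) = 8 + M**2 (h(u, M) = M**2 + 8 = 8 + M**2)
G(Z) = 2*Z/(12 + Z) (G(Z) = (Z + Z)/(Z + (8 + 2**2)) = (2*Z)/(Z + (8 + 4)) = (2*Z)/(Z + 12) = (2*Z)/(12 + Z) = 2*Z/(12 + Z))
(-7964 - 45379)*(G(-128) - 8611) = (-7964 - 45379)*(2*(-128)/(12 - 128) - 8611) = -53343*(2*(-128)/(-116) - 8611) = -53343*(2*(-128)*(-1/116) - 8611) = -53343*(64/29 - 8611) = -53343*(-249655/29) = 13317346665/29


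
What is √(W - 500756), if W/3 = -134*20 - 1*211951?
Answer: I*√1144649 ≈ 1069.9*I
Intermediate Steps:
W = -643893 (W = 3*(-134*20 - 1*211951) = 3*(-2680 - 211951) = 3*(-214631) = -643893)
√(W - 500756) = √(-643893 - 500756) = √(-1144649) = I*√1144649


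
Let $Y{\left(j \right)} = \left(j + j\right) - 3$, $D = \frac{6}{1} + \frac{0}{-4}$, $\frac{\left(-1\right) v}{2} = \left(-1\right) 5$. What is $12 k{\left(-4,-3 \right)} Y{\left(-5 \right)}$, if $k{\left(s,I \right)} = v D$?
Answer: $-9360$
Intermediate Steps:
$v = 10$ ($v = - 2 \left(\left(-1\right) 5\right) = \left(-2\right) \left(-5\right) = 10$)
$D = 6$ ($D = 6 \cdot 1 + 0 \left(- \frac{1}{4}\right) = 6 + 0 = 6$)
$Y{\left(j \right)} = -3 + 2 j$ ($Y{\left(j \right)} = 2 j - 3 = -3 + 2 j$)
$k{\left(s,I \right)} = 60$ ($k{\left(s,I \right)} = 10 \cdot 6 = 60$)
$12 k{\left(-4,-3 \right)} Y{\left(-5 \right)} = 12 \cdot 60 \left(-3 + 2 \left(-5\right)\right) = 720 \left(-3 - 10\right) = 720 \left(-13\right) = -9360$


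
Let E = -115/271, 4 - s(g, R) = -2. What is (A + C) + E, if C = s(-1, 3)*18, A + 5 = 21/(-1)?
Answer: 22107/271 ≈ 81.576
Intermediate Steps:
s(g, R) = 6 (s(g, R) = 4 - 1*(-2) = 4 + 2 = 6)
A = -26 (A = -5 + 21/(-1) = -5 - 1*21 = -5 - 21 = -26)
E = -115/271 (E = -115*1/271 = -115/271 ≈ -0.42435)
C = 108 (C = 6*18 = 108)
(A + C) + E = (-26 + 108) - 115/271 = 82 - 115/271 = 22107/271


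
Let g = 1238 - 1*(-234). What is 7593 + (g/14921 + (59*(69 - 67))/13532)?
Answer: 766565845089/100955486 ≈ 7593.1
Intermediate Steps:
g = 1472 (g = 1238 + 234 = 1472)
7593 + (g/14921 + (59*(69 - 67))/13532) = 7593 + (1472/14921 + (59*(69 - 67))/13532) = 7593 + (1472*(1/14921) + (59*2)*(1/13532)) = 7593 + (1472/14921 + 118*(1/13532)) = 7593 + (1472/14921 + 59/6766) = 7593 + 10839891/100955486 = 766565845089/100955486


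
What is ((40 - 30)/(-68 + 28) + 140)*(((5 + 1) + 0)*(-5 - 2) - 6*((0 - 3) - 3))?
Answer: -1677/2 ≈ -838.50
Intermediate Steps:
((40 - 30)/(-68 + 28) + 140)*(((5 + 1) + 0)*(-5 - 2) - 6*((0 - 3) - 3)) = (10/(-40) + 140)*((6 + 0)*(-7) - 6*(-3 - 3)) = (10*(-1/40) + 140)*(6*(-7) - 6*(-6)) = (-¼ + 140)*(-42 + 36) = (559/4)*(-6) = -1677/2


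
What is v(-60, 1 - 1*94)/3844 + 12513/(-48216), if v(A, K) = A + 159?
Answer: -3610549/15445192 ≈ -0.23377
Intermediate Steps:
v(A, K) = 159 + A
v(-60, 1 - 1*94)/3844 + 12513/(-48216) = (159 - 60)/3844 + 12513/(-48216) = 99*(1/3844) + 12513*(-1/48216) = 99/3844 - 4171/16072 = -3610549/15445192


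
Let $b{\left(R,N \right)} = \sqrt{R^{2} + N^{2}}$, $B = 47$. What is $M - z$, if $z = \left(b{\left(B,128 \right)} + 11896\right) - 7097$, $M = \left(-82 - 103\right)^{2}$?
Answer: $29426 - \sqrt{18593} \approx 29290.0$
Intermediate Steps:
$b{\left(R,N \right)} = \sqrt{N^{2} + R^{2}}$
$M = 34225$ ($M = \left(-185\right)^{2} = 34225$)
$z = 4799 + \sqrt{18593}$ ($z = \left(\sqrt{128^{2} + 47^{2}} + 11896\right) - 7097 = \left(\sqrt{16384 + 2209} + 11896\right) - 7097 = \left(\sqrt{18593} + 11896\right) - 7097 = \left(11896 + \sqrt{18593}\right) - 7097 = 4799 + \sqrt{18593} \approx 4935.4$)
$M - z = 34225 - \left(4799 + \sqrt{18593}\right) = 29426 - \sqrt{18593}$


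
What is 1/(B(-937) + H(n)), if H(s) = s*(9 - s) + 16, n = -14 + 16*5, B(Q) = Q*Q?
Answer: 1/874223 ≈ 1.1439e-6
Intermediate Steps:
B(Q) = Q²
n = 66 (n = -14 + 80 = 66)
H(s) = 16 + s*(9 - s)
1/(B(-937) + H(n)) = 1/((-937)² + (16 - 1*66² + 9*66)) = 1/(877969 + (16 - 1*4356 + 594)) = 1/(877969 + (16 - 4356 + 594)) = 1/(877969 - 3746) = 1/874223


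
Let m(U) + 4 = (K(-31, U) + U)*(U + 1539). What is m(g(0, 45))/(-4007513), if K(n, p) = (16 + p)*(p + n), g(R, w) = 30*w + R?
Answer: -5209167452/4007513 ≈ -1299.8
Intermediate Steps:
g(R, w) = R + 30*w
K(n, p) = (16 + p)*(n + p)
m(U) = -4 + (1539 + U)*(-496 + U**2 - 14*U) (m(U) = -4 + ((U**2 + 16*(-31) + 16*U - 31*U) + U)*(U + 1539) = -4 + ((U**2 - 496 + 16*U - 31*U) + U)*(1539 + U) = -4 + ((-496 + U**2 - 15*U) + U)*(1539 + U) = -4 + (-496 + U**2 - 14*U)*(1539 + U) = -4 + (1539 + U)*(-496 + U**2 - 14*U))
m(g(0, 45))/(-4007513) = (-763348 + (0 + 30*45)**3 - 22042*(0 + 30*45) + 1525*(0 + 30*45)**2)/(-4007513) = (-763348 + (0 + 1350)**3 - 22042*(0 + 1350) + 1525*(0 + 1350)**2)*(-1/4007513) = (-763348 + 1350**3 - 22042*1350 + 1525*1350**2)*(-1/4007513) = (-763348 + 2460375000 - 29756700 + 1525*1822500)*(-1/4007513) = (-763348 + 2460375000 - 29756700 + 2779312500)*(-1/4007513) = 5209167452*(-1/4007513) = -5209167452/4007513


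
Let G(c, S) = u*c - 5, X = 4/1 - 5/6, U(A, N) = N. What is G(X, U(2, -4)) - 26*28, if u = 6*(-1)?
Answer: -752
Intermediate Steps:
u = -6
X = 19/6 (X = 4*1 - 5*⅙ = 4 - ⅚ = 19/6 ≈ 3.1667)
G(c, S) = -5 - 6*c (G(c, S) = -6*c - 5 = -5 - 6*c)
G(X, U(2, -4)) - 26*28 = (-5 - 6*19/6) - 26*28 = (-5 - 19) - 728 = -24 - 728 = -752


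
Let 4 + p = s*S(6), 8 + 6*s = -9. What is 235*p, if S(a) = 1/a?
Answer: -37835/36 ≈ -1051.0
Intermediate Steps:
s = -17/6 (s = -4/3 + (1/6)*(-9) = -4/3 - 3/2 = -17/6 ≈ -2.8333)
p = -161/36 (p = -4 - 17/6/6 = -4 - 17/6*1/6 = -4 - 17/36 = -161/36 ≈ -4.4722)
235*p = 235*(-161/36) = -37835/36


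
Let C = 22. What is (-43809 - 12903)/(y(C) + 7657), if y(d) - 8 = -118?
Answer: -56712/7547 ≈ -7.5145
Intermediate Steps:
y(d) = -110 (y(d) = 8 - 118 = -110)
(-43809 - 12903)/(y(C) + 7657) = (-43809 - 12903)/(-110 + 7657) = -56712/7547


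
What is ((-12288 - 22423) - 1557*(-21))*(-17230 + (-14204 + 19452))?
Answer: 24131748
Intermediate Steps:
((-12288 - 22423) - 1557*(-21))*(-17230 + (-14204 + 19452)) = (-34711 + 32697)*(-17230 + 5248) = -2014*(-11982) = 24131748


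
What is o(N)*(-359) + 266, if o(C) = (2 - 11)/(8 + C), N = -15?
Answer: -1369/7 ≈ -195.57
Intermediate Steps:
o(C) = -9/(8 + C)
o(N)*(-359) + 266 = -9/(8 - 15)*(-359) + 266 = -9/(-7)*(-359) + 266 = -9*(-1/7)*(-359) + 266 = (9/7)*(-359) + 266 = -3231/7 + 266 = -1369/7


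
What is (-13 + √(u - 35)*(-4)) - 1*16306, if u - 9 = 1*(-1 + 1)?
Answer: -16319 - 4*I*√26 ≈ -16319.0 - 20.396*I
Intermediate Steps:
u = 9 (u = 9 + 1*(-1 + 1) = 9 + 1*0 = 9 + 0 = 9)
(-13 + √(u - 35)*(-4)) - 1*16306 = (-13 + √(9 - 35)*(-4)) - 1*16306 = (-13 + √(-26)*(-4)) - 16306 = (-13 + (I*√26)*(-4)) - 16306 = (-13 - 4*I*√26) - 16306 = -16319 - 4*I*√26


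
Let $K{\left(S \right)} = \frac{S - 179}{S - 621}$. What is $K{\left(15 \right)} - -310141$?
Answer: $\frac{93972805}{303} \approx 3.1014 \cdot 10^{5}$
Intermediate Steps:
$K{\left(S \right)} = \frac{-179 + S}{-621 + S}$
$K{\left(15 \right)} - -310141 = \frac{-179 + 15}{-621 + 15} - -310141 = \frac{1}{-606} \left(-164\right) + 310141 = \left(- \frac{1}{606}\right) \left(-164\right) + 310141 = \frac{82}{303} + 310141 = \frac{93972805}{303}$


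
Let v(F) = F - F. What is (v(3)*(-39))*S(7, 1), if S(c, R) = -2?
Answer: 0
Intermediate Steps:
v(F) = 0
(v(3)*(-39))*S(7, 1) = (0*(-39))*(-2) = 0*(-2) = 0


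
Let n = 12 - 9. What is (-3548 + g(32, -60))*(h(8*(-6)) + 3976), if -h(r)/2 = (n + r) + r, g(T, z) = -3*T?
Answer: -15166328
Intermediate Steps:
n = 3
h(r) = -6 - 4*r (h(r) = -2*((3 + r) + r) = -2*(3 + 2*r) = -6 - 4*r)
(-3548 + g(32, -60))*(h(8*(-6)) + 3976) = (-3548 - 3*32)*((-6 - 32*(-6)) + 3976) = (-3548 - 96)*((-6 - 4*(-48)) + 3976) = -3644*((-6 + 192) + 3976) = -3644*(186 + 3976) = -3644*4162 = -15166328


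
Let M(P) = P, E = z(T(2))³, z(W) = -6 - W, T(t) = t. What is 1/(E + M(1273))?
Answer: 1/761 ≈ 0.0013141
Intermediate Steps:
E = -512 (E = (-6 - 1*2)³ = (-6 - 2)³ = (-8)³ = -512)
1/(E + M(1273)) = 1/(-512 + 1273) = 1/761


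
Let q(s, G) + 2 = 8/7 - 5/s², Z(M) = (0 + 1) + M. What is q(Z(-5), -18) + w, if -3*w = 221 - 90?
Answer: -15065/336 ≈ -44.836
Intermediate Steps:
Z(M) = 1 + M
w = -131/3 (w = -(221 - 90)/3 = -⅓*131 = -131/3 ≈ -43.667)
q(s, G) = -6/7 - 5/s² (q(s, G) = -2 + (8/7 - 5/s²) = -6/7 - 5/s²)
q(Z(-5), -18) + w = (-6/7 - 5/(1 - 5)²) - 131/3 = (-6/7 - 5/(-4)²) - 131/3 = (-6/7 - 5*1/16) - 131/3 = (-6/7 - 5/16) - 131/3 = -131/112 - 131/3 = -15065/336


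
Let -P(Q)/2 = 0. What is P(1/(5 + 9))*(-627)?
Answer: 0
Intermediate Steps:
P(Q) = 0 (P(Q) = -2*0 = 0)
P(1/(5 + 9))*(-627) = 0*(-627) = 0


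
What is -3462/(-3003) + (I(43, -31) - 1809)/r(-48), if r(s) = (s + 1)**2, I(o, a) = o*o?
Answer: 2589226/2211209 ≈ 1.1710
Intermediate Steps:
I(o, a) = o**2
r(s) = (1 + s)**2
-3462/(-3003) + (I(43, -31) - 1809)/r(-48) = -3462/(-3003) + (43**2 - 1809)/((1 - 48)**2) = -3462*(-1/3003) + (1849 - 1809)/((-47)**2) = 1154/1001 + 40/2209 = 2589226/2211209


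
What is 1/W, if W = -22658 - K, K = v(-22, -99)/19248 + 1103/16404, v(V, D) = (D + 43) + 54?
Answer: -4385336/99363237501 ≈ -4.4134e-5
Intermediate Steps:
v(V, D) = 97 + D (v(V, D) = (43 + D) + 54 = 97 + D)
K = 294413/4385336 (K = (97 - 99)/19248 + 1103/16404 = -2*1/19248 + 1103*(1/16404) = -1/9624 + 1103/16404 = 294413/4385336 ≈ 0.067136)
W = -99363237501/4385336 (W = -22658 - 1*294413/4385336 = -22658 - 294413/4385336 = -99363237501/4385336 ≈ -22658.)
1/W = 1/(-99363237501/4385336) = -4385336/99363237501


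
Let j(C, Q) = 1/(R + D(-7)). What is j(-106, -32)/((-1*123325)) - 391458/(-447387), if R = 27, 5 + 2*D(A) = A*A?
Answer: 788516962421/901175362325 ≈ 0.87499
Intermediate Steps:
D(A) = -5/2 + A²/2 (D(A) = -5/2 + (A*A)/2 = -5/2 + A²/2)
j(C, Q) = 1/49 (j(C, Q) = 1/(27 + (-5/2 + (½)*(-7)²)) = 1/(27 + (-5/2 + (½)*49)) = 1/(27 + (-5/2 + 49/2)) = 1/(27 + 22) = 1/49)
j(-106, -32)/((-1*123325)) - 391458/(-447387) = 1/(49*((-1*123325))) - 391458/(-447387) = (1/49)/(-123325) - 391458*(-1/447387) = (1/49)*(-1/123325) + 130486/149129 = -1/6042925 + 130486/149129 = 788516962421/901175362325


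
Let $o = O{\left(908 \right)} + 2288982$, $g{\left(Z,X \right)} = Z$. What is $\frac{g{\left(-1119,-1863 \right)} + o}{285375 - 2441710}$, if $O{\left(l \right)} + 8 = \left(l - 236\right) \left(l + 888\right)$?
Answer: $- \frac{3494767}{2156335} \approx -1.6207$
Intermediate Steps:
$O{\left(l \right)} = -8 + \left(-236 + l\right) \left(888 + l\right)$ ($O{\left(l \right)} = -8 + \left(l - 236\right) \left(l + 888\right) = -8 + \left(-236 + l\right) \left(888 + l\right)$)
$o = 3495886$ ($o = \left(-209576 + 908^{2} + 652 \cdot 908\right) + 2288982 = \left(-209576 + 824464 + 592016\right) + 2288982 = 1206904 + 2288982 = 3495886$)
$\frac{g{\left(-1119,-1863 \right)} + o}{285375 - 2441710} = \frac{-1119 + 3495886}{285375 - 2441710} = \frac{3494767}{-2156335} = 3494767 \left(- \frac{1}{2156335}\right) = - \frac{3494767}{2156335}$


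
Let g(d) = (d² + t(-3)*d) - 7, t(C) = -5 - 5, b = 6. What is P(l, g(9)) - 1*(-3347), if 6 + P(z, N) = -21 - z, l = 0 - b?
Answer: 3326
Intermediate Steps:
t(C) = -10
g(d) = -7 + d² - 10*d (g(d) = (d² - 10*d) - 7 = -7 + d² - 10*d)
l = -6 (l = 0 - 1*6 = 0 - 6 = -6)
P(z, N) = -27 - z (P(z, N) = -6 + (-21 - z) = -27 - z)
P(l, g(9)) - 1*(-3347) = (-27 - 1*(-6)) - 1*(-3347) = (-27 + 6) + 3347 = -21 + 3347 = 3326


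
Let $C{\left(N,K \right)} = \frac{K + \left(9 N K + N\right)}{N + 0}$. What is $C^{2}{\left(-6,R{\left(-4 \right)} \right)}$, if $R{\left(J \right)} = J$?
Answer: $\frac{10609}{9} \approx 1178.8$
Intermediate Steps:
$C{\left(N,K \right)} = \frac{K + N + 9 K N}{N}$ ($C{\left(N,K \right)} = \frac{K + \left(9 K N + N\right)}{N} = \frac{K + \left(N + 9 K N\right)}{N} = \frac{K + N + 9 K N}{N}$)
$C^{2}{\left(-6,R{\left(-4 \right)} \right)} = \left(1 + 9 \left(-4\right) - \frac{4}{-6}\right)^{2} = \left(1 - 36 - - \frac{2}{3}\right)^{2} = \left(1 - 36 + \frac{2}{3}\right)^{2} = \left(- \frac{103}{3}\right)^{2} = \frac{10609}{9}$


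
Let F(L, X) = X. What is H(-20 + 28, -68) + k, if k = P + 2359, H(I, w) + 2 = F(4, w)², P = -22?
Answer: 6959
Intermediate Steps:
H(I, w) = -2 + w²
k = 2337 (k = -22 + 2359 = 2337)
H(-20 + 28, -68) + k = (-2 + (-68)²) + 2337 = (-2 + 4624) + 2337 = 4622 + 2337 = 6959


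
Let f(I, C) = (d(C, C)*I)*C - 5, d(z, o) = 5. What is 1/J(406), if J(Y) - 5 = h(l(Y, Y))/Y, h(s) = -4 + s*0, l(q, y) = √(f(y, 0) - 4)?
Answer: 203/1013 ≈ 0.20039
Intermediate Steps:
f(I, C) = -5 + 5*C*I (f(I, C) = (5*I)*C - 5 = 5*C*I - 5 = -5 + 5*C*I)
l(q, y) = 3*I (l(q, y) = √((-5 + 5*0*y) - 4) = √((-5 + 0) - 4) = √(-5 - 4) = √(-9) = 3*I)
h(s) = -4 (h(s) = -4 + 0 = -4)
J(Y) = 5 - 4/Y
1/J(406) = 1/(5 - 4/406) = 1/(5 - 4*1/406) = 1/(5 - 2/203) = 1/(1013/203) = 203/1013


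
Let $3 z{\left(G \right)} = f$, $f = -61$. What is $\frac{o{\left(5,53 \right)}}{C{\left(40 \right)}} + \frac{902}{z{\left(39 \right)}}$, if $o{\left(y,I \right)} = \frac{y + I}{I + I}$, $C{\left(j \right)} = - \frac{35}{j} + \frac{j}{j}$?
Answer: $- \frac{129266}{3233} \approx -39.983$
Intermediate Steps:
$C{\left(j \right)} = 1 - \frac{35}{j}$ ($C{\left(j \right)} = - \frac{35}{j} + 1 = 1 - \frac{35}{j}$)
$o{\left(y,I \right)} = \frac{I + y}{2 I}$
$z{\left(G \right)} = - \frac{61}{3}$ ($z{\left(G \right)} = \frac{1}{3} \left(-61\right) = - \frac{61}{3}$)
$\frac{o{\left(5,53 \right)}}{C{\left(40 \right)}} + \frac{902}{z{\left(39 \right)}} = \frac{\frac{1}{2} \cdot \frac{1}{53} \left(53 + 5\right)}{\frac{1}{40} \left(-35 + 40\right)} + \frac{902}{- \frac{61}{3}} = \frac{\frac{1}{2} \cdot \frac{1}{53} \cdot 58}{\frac{1}{40} \cdot 5} + 902 \left(- \frac{3}{61}\right) = \frac{29 \frac{1}{\frac{1}{8}}}{53} - \frac{2706}{61} = \frac{29}{53} \cdot 8 - \frac{2706}{61} = \frac{232}{53} - \frac{2706}{61} = - \frac{129266}{3233}$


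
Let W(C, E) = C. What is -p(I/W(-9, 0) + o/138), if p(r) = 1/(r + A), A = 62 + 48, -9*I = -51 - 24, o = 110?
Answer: -621/68230 ≈ -0.0091016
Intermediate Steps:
I = 25/3 (I = -(-51 - 24)/9 = -⅑*(-75) = 25/3 ≈ 8.3333)
A = 110
p(r) = 1/(110 + r) (p(r) = 1/(r + 110) = 1/(110 + r))
-p(I/W(-9, 0) + o/138) = -1/(110 + ((25/3)/(-9) + 110/138)) = -1/(110 + ((25/3)*(-⅑) + 110*(1/138))) = -1/(110 + (-25/27 + 55/69)) = -1/(110 - 80/621) = -1/68230/621 = -1*621/68230 = -621/68230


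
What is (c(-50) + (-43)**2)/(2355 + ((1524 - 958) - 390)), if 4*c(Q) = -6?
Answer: 3695/5062 ≈ 0.72995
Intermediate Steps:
c(Q) = -3/2 (c(Q) = (1/4)*(-6) = -3/2)
(c(-50) + (-43)**2)/(2355 + ((1524 - 958) - 390)) = (-3/2 + (-43)**2)/(2355 + ((1524 - 958) - 390)) = (-3/2 + 1849)/(2355 + (566 - 390)) = 3695/(2*(2355 + 176)) = (3695/2)/2531 = (3695/2)*(1/2531) = 3695/5062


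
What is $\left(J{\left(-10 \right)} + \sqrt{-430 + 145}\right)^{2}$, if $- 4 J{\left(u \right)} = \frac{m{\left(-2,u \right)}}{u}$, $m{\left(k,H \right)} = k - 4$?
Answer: $\frac{\left(3 - 20 i \sqrt{285}\right)^{2}}{400} \approx -284.98 - 5.0646 i$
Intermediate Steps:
$m{\left(k,H \right)} = -4 + k$
$J{\left(u \right)} = \frac{3}{2 u}$ ($J{\left(u \right)} = - \frac{\left(-4 - 2\right) \frac{1}{u}}{4} = - \frac{\left(-6\right) \frac{1}{u}}{4} = \frac{3}{2 u}$)
$\left(J{\left(-10 \right)} + \sqrt{-430 + 145}\right)^{2} = \left(\frac{3}{2 \left(-10\right)} + \sqrt{-430 + 145}\right)^{2} = \left(\frac{3}{2} \left(- \frac{1}{10}\right) + \sqrt{-285}\right)^{2} = \left(- \frac{3}{20} + i \sqrt{285}\right)^{2}$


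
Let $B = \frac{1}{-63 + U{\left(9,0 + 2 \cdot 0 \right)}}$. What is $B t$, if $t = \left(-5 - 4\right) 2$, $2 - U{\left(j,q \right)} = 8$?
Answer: $\frac{6}{23} \approx 0.26087$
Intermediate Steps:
$U{\left(j,q \right)} = -6$ ($U{\left(j,q \right)} = 2 - 8 = -6$)
$t = -18$ ($t = \left(-9\right) 2 = -18$)
$B = - \frac{1}{69}$ ($B = \frac{1}{-63 - 6} = \frac{1}{-69} = - \frac{1}{69} \approx -0.014493$)
$B t = \left(- \frac{1}{69}\right) \left(-18\right) = \frac{6}{23}$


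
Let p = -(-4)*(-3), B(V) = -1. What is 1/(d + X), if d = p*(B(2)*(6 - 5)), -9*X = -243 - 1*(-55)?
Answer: 9/296 ≈ 0.030405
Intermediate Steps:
p = -12 (p = -1*12 = -12)
X = 188/9 (X = -(-243 - 1*(-55))/9 = -(-243 + 55)/9 = -⅑*(-188) = 188/9 ≈ 20.889)
d = 12 (d = -(-12)*(6 - 5) = -(-12) = -12*(-1) = 12)
1/(d + X) = 1/(12 + 188/9) = 1/(296/9) = 9/296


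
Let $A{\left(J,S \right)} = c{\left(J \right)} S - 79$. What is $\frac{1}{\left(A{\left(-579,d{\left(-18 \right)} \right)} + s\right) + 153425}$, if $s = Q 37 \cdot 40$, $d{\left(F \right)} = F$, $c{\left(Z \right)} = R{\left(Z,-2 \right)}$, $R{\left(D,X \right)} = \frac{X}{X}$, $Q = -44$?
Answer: $\frac{1}{88208} \approx 1.1337 \cdot 10^{-5}$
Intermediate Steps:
$R{\left(D,X \right)} = 1$
$c{\left(Z \right)} = 1$
$s = -65120$ ($s = \left(-44\right) 37 \cdot 40 = \left(-1628\right) 40 = -65120$)
$A{\left(J,S \right)} = -79 + S$ ($A{\left(J,S \right)} = 1 S - 79 = S - 79 = -79 + S$)
$\frac{1}{\left(A{\left(-579,d{\left(-18 \right)} \right)} + s\right) + 153425} = \frac{1}{\left(\left(-79 - 18\right) - 65120\right) + 153425} = \frac{1}{\left(-97 - 65120\right) + 153425} = \frac{1}{-65217 + 153425} = \frac{1}{88208}$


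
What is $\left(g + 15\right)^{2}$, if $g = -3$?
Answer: $144$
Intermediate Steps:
$\left(g + 15\right)^{2} = \left(-3 + 15\right)^{2} = 12^{2} = 144$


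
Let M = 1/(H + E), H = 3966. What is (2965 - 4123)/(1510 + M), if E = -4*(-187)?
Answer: -5458812/7118141 ≈ -0.76689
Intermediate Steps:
E = 748
M = 1/4714 (M = 1/(3966 + 748) = 1/4714 ≈ 0.00021213)
(2965 - 4123)/(1510 + M) = (2965 - 4123)/(1510 + 1/4714) = -1158/7118141/4714 = -1158*4714/7118141 = -5458812/7118141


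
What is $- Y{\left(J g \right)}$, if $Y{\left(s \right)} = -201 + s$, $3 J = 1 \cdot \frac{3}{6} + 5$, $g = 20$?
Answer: $\frac{493}{3} \approx 164.33$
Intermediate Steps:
$J = \frac{11}{6}$ ($J = \frac{1 \cdot \frac{3}{6} + 5}{3} = \frac{1 \cdot 3 \cdot \frac{1}{6} + 5}{3} = \frac{1 \cdot \frac{1}{2} + 5}{3} = \frac{\frac{1}{2} + 5}{3} = \frac{1}{3} \cdot \frac{11}{2} = \frac{11}{6} \approx 1.8333$)
$- Y{\left(J g \right)} = - (-201 + \frac{11}{6} \cdot 20) = - (-201 + \frac{110}{3}) = \left(-1\right) \left(- \frac{493}{3}\right) = \frac{493}{3}$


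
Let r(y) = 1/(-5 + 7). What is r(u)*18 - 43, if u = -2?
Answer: -34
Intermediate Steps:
r(y) = ½ (r(y) = 1/2 = ½)
r(u)*18 - 43 = (½)*18 - 43 = 9 - 43 = -34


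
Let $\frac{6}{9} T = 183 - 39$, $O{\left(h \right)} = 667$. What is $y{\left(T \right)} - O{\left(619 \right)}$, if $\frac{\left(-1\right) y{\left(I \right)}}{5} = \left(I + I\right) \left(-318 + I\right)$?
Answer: $219653$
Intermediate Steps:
$T = 216$ ($T = \frac{3 \left(183 - 39\right)}{2} = \frac{3}{2} \cdot 144 = 216$)
$y{\left(I \right)} = - 10 I \left(-318 + I\right)$ ($y{\left(I \right)} = - 5 \left(I + I\right) \left(-318 + I\right) = - 5 \cdot 2 I \left(-318 + I\right) = - 10 I \left(-318 + I\right)$)
$y{\left(T \right)} - O{\left(619 \right)} = 10 \cdot 216 \left(318 - 216\right) - 667 = 10 \cdot 216 \cdot 102 - 667 = 220320 - 667 = 219653$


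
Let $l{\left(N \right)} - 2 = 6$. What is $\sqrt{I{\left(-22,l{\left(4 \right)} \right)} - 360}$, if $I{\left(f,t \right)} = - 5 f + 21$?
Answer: $i \sqrt{229} \approx 15.133 i$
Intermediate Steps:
$l{\left(N \right)} = 8$ ($l{\left(N \right)} = 2 + 6 = 8$)
$I{\left(f,t \right)} = 21 - 5 f$
$\sqrt{I{\left(-22,l{\left(4 \right)} \right)} - 360} = \sqrt{\left(21 - -110\right) - 360} = \sqrt{\left(21 + 110\right) - 360} = \sqrt{131 - 360} = \sqrt{-229} = i \sqrt{229}$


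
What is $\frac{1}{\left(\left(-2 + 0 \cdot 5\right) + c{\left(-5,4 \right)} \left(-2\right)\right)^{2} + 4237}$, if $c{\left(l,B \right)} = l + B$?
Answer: $\frac{1}{4237} \approx 0.00023602$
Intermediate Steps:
$c{\left(l,B \right)} = B + l$
$\frac{1}{\left(\left(-2 + 0 \cdot 5\right) + c{\left(-5,4 \right)} \left(-2\right)\right)^{2} + 4237} = \frac{1}{\left(\left(-2 + 0 \cdot 5\right) + \left(4 - 5\right) \left(-2\right)\right)^{2} + 4237} = \frac{1}{\left(\left(-2 + 0\right) - -2\right)^{2} + 4237} = \frac{1}{\left(-2 + 2\right)^{2} + 4237} = \frac{1}{0^{2} + 4237} = \frac{1}{0 + 4237} = \frac{1}{4237}$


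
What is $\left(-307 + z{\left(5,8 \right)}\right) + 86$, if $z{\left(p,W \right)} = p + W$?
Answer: $-208$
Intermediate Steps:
$z{\left(p,W \right)} = W + p$
$\left(-307 + z{\left(5,8 \right)}\right) + 86 = \left(-307 + \left(8 + 5\right)\right) + 86 = \left(-307 + 13\right) + 86 = -294 + 86 = -208$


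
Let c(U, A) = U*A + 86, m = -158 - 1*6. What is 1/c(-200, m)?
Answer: 1/32886 ≈ 3.0408e-5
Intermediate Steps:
m = -164 (m = -158 - 6 = -164)
c(U, A) = 86 + A*U (c(U, A) = A*U + 86 = 86 + A*U)
1/c(-200, m) = 1/(86 - 164*(-200)) = 1/(86 + 32800) = 1/32886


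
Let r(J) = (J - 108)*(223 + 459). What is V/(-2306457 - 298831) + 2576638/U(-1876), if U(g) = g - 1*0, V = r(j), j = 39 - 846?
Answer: -119852024669/87277148 ≈ -1373.2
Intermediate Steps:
j = -807
r(J) = -73656 + 682*J (r(J) = (-108 + J)*682 = -73656 + 682*J)
V = -624030 (V = -73656 + 682*(-807) = -73656 - 550374 = -624030)
U(g) = g (U(g) = g + 0 = g)
V/(-2306457 - 298831) + 2576638/U(-1876) = -624030/(-2306457 - 298831) + 2576638/(-1876) = -624030/(-2605288) + 2576638*(-1/1876) = -624030*(-1/2605288) - 1288319/938 = 312015/1302644 - 1288319/938 = -119852024669/87277148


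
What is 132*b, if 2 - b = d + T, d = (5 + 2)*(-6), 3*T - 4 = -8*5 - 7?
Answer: 7700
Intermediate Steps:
T = -43/3 (T = 4/3 + (-8*5 - 7)/3 = 4/3 + (-40 - 7)/3 = 4/3 + (⅓)*(-47) = 4/3 - 47/3 = -43/3 ≈ -14.333)
d = -42 (d = 7*(-6) = -42)
b = 175/3 (b = 2 - (-42 - 43/3) = 2 - 1*(-169/3) = 2 + 169/3 = 175/3 ≈ 58.333)
132*b = 132*(175/3) = 7700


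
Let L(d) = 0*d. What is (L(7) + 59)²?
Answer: 3481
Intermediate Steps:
L(d) = 0
(L(7) + 59)² = (0 + 59)² = 59² = 3481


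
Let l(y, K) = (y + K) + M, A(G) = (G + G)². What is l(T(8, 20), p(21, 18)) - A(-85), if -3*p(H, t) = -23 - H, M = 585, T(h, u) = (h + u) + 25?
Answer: -84742/3 ≈ -28247.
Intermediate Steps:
T(h, u) = 25 + h + u
p(H, t) = 23/3 + H/3 (p(H, t) = -(-23 - H)/3 = 23/3 + H/3)
A(G) = 4*G² (A(G) = (2*G)² = 4*G²)
l(y, K) = 585 + K + y (l(y, K) = (y + K) + 585 = (K + y) + 585 = 585 + K + y)
l(T(8, 20), p(21, 18)) - A(-85) = (585 + (23/3 + (⅓)*21) + (25 + 8 + 20)) - 4*(-85)² = (585 + (23/3 + 7) + 53) - 4*7225 = (585 + 44/3 + 53) - 1*28900 = 1958/3 - 28900 = -84742/3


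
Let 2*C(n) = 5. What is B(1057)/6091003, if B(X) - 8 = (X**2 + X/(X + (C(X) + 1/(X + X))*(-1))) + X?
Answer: 1246480611533/6789068489818 ≈ 0.18360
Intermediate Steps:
C(n) = 5/2 (C(n) = (1/2)*5 = 5/2)
B(X) = 8 + X + X**2 + X/(-5/2 + X - 1/(2*X)) (B(X) = 8 + ((X**2 + X/(X + (5/2 + 1/(X + X))*(-1))) + X) = 8 + ((X**2 + X/(X + (5/2 + 1/(2*X))*(-1))) + X) = 8 + ((X**2 + X/(X + (-5/2 - 1/(2*X)))) + X) = 8 + ((X**2 + X/(-5/2 + X - 1/(2*X))) + X) = 8 + (X + X**2 + X/(-5/2 + X - 1/(2*X))) = 8 + X + X**2 + X/(-5/2 + X - 1/(2*X)))
B(1057)/6091003 = ((8 - 12*1057**2 - 2*1057**4 + 3*1057**3 + 41*1057)/(1 - 2*1057**2 + 5*1057))/6091003 = ((8 - 12*1117249 - 2*1248245328001 + 3*1180932193 + 43337)/(1 - 2*1117249 + 5285))*(1/6091003) = ((8 - 13406988 - 2496490656002 + 3542796579 + 43337)/(1 - 2234498 + 5285))*(1/6091003) = (-2492961223066/(-2229212))*(1/6091003) = -1/2229212*(-2492961223066)*(1/6091003) = (1246480611533/1114606)*(1/6091003) = 1246480611533/6789068489818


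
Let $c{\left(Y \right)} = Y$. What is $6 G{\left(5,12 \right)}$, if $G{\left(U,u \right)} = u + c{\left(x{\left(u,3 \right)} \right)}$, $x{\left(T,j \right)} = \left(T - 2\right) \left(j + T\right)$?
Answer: $972$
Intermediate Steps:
$x{\left(T,j \right)} = \left(-2 + T\right) \left(T + j\right)$
$G{\left(U,u \right)} = -6 + u^{2} + 2 u$ ($G{\left(U,u \right)} = u + \left(u^{2} - 2 u - 6 + u 3\right) = u + \left(u^{2} - 2 u - 6 + 3 u\right) = u + \left(-6 + u + u^{2}\right) = -6 + u^{2} + 2 u$)
$6 G{\left(5,12 \right)} = 6 \left(-6 + 12^{2} + 2 \cdot 12\right) = 6 \left(-6 + 144 + 24\right) = 6 \cdot 162 = 972$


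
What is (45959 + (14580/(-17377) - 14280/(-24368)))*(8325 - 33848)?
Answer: -62087561059187089/52930342 ≈ -1.1730e+9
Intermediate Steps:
(45959 + (14580/(-17377) - 14280/(-24368)))*(8325 - 33848) = (45959 + (14580*(-1/17377) - 14280*(-1/24368)))*(-25523) = (45959 + (-14580/17377 + 1785/3046))*(-25523) = (45959 - 13392735/52930342)*(-25523) = (2432612195243/52930342)*(-25523) = -62087561059187089/52930342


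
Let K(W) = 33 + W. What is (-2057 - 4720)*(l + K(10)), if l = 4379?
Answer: -29967894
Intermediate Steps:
(-2057 - 4720)*(l + K(10)) = (-2057 - 4720)*(4379 + (33 + 10)) = -6777*(4379 + 43) = -6777*4422 = -29967894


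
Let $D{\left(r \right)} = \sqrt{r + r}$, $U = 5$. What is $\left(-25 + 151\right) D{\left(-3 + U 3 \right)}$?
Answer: $252 \sqrt{6} \approx 617.27$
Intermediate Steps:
$D{\left(r \right)} = \sqrt{2} \sqrt{r}$ ($D{\left(r \right)} = \sqrt{2 r} = \sqrt{2} \sqrt{r}$)
$\left(-25 + 151\right) D{\left(-3 + U 3 \right)} = \left(-25 + 151\right) \sqrt{2} \sqrt{-3 + 5 \cdot 3} = 126 \sqrt{2} \sqrt{-3 + 15} = 126 \sqrt{2} \sqrt{12} = 126 \sqrt{2} \cdot 2 \sqrt{3} = 126 \cdot 2 \sqrt{6} = 252 \sqrt{6}$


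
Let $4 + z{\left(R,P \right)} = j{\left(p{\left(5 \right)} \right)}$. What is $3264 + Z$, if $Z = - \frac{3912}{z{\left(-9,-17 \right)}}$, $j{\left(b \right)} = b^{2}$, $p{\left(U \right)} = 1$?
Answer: $4568$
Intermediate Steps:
$z{\left(R,P \right)} = -3$ ($z{\left(R,P \right)} = -4 + 1^{2} = -4 + 1 = -3$)
$Z = 1304$ ($Z = - \frac{3912}{-3} = \left(-3912\right) \left(- \frac{1}{3}\right) = 1304$)
$3264 + Z = 3264 + 1304 = 4568$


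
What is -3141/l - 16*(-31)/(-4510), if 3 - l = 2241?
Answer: 2175977/1682230 ≈ 1.2935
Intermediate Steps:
l = -2238 (l = 3 - 1*2241 = 3 - 2241 = -2238)
-3141/l - 16*(-31)/(-4510) = -3141/(-2238) - 16*(-31)/(-4510) = -3141*(-1/2238) + 496*(-1/4510) = 1047/746 - 248/2255 = 2175977/1682230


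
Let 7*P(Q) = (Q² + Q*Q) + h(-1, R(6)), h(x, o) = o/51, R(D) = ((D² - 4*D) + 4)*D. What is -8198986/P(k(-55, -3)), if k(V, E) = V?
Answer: -487839667/51441 ≈ -9483.5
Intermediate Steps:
R(D) = D*(4 + D² - 4*D) (R(D) = (4 + D² - 4*D)*D = D*(4 + D² - 4*D))
h(x, o) = o/51 (h(x, o) = o*(1/51) = o/51)
P(Q) = 32/119 + 2*Q²/7 (P(Q) = ((Q² + Q*Q) + (6*(4 + 6² - 4*6))/51)/7 = ((Q² + Q²) + (6*(4 + 36 - 24))/51)/7 = (2*Q² + (6*16)/51)/7 = (2*Q² + (1/51)*96)/7 = (2*Q² + 32/17)/7 = (32/17 + 2*Q²)/7 = 32/119 + 2*Q²/7)
-8198986/P(k(-55, -3)) = -8198986/(32/119 + (2/7)*(-55)²) = -8198986/(32/119 + (2/7)*3025) = -8198986/(32/119 + 6050/7) = -8198986/102882/119 = -8198986*119/102882 = -487839667/51441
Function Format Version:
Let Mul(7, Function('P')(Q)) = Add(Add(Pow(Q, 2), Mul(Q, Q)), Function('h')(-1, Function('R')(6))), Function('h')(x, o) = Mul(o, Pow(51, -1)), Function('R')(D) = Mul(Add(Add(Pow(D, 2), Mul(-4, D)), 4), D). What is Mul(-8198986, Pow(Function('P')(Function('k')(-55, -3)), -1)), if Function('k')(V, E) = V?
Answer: Rational(-487839667, 51441) ≈ -9483.5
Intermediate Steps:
Function('R')(D) = Mul(D, Add(4, Pow(D, 2), Mul(-4, D))) (Function('R')(D) = Mul(Add(4, Pow(D, 2), Mul(-4, D)), D) = Mul(D, Add(4, Pow(D, 2), Mul(-4, D))))
Function('h')(x, o) = Mul(Rational(1, 51), o) (Function('h')(x, o) = Mul(o, Rational(1, 51)) = Mul(Rational(1, 51), o))
Function('P')(Q) = Add(Rational(32, 119), Mul(Rational(2, 7), Pow(Q, 2))) (Function('P')(Q) = Mul(Rational(1, 7), Add(Add(Pow(Q, 2), Mul(Q, Q)), Mul(Rational(1, 51), Mul(6, Add(4, Pow(6, 2), Mul(-4, 6)))))) = Mul(Rational(1, 7), Add(Add(Pow(Q, 2), Pow(Q, 2)), Mul(Rational(1, 51), Mul(6, Add(4, 36, -24))))) = Mul(Rational(1, 7), Add(Mul(2, Pow(Q, 2)), Mul(Rational(1, 51), Mul(6, 16)))) = Mul(Rational(1, 7), Add(Mul(2, Pow(Q, 2)), Mul(Rational(1, 51), 96))) = Mul(Rational(1, 7), Add(Mul(2, Pow(Q, 2)), Rational(32, 17))) = Mul(Rational(1, 7), Add(Rational(32, 17), Mul(2, Pow(Q, 2)))) = Add(Rational(32, 119), Mul(Rational(2, 7), Pow(Q, 2))))
Mul(-8198986, Pow(Function('P')(Function('k')(-55, -3)), -1)) = Mul(-8198986, Pow(Add(Rational(32, 119), Mul(Rational(2, 7), Pow(-55, 2))), -1)) = Mul(-8198986, Pow(Add(Rational(32, 119), Mul(Rational(2, 7), 3025)), -1)) = Mul(-8198986, Pow(Add(Rational(32, 119), Rational(6050, 7)), -1)) = Mul(-8198986, Pow(Rational(102882, 119), -1)) = Mul(-8198986, Rational(119, 102882)) = Rational(-487839667, 51441)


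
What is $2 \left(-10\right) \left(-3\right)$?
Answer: $60$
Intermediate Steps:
$2 \left(-10\right) \left(-3\right) = \left(-20\right) \left(-3\right) = 60$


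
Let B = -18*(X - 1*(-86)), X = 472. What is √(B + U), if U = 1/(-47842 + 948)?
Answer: 7*I*√450759805822/46894 ≈ 100.22*I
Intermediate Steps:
U = -1/46894 (U = 1/(-46894) = -1/46894 ≈ -2.1325e-5)
B = -10044 (B = -18*(472 - 1*(-86)) = -18*(472 + 86) = -18*558 = -10044)
√(B + U) = √(-10044 - 1/46894) = √(-471003337/46894) = 7*I*√450759805822/46894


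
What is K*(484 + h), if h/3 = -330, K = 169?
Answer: -85514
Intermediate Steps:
h = -990 (h = 3*(-330) = -990)
K*(484 + h) = 169*(484 - 990) = 169*(-506) = -85514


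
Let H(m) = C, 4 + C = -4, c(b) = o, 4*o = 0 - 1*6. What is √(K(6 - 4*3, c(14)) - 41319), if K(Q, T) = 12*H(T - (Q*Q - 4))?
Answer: I*√41415 ≈ 203.51*I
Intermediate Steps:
o = -3/2 (o = (0 - 1*6)/4 = (0 - 6)/4 = (¼)*(-6) = -3/2 ≈ -1.5000)
c(b) = -3/2
C = -8 (C = -4 - 4 = -8)
H(m) = -8
K(Q, T) = -96 (K(Q, T) = 12*(-8) = -96)
√(K(6 - 4*3, c(14)) - 41319) = √(-96 - 41319) = √(-41415) = I*√41415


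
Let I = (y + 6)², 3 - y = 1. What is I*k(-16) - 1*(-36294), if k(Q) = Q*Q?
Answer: 52678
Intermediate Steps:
y = 2 (y = 3 - 1*1 = 3 - 1 = 2)
I = 64 (I = (2 + 6)² = 8² = 64)
k(Q) = Q²
I*k(-16) - 1*(-36294) = 64*(-16)² - 1*(-36294) = 64*256 + 36294 = 16384 + 36294 = 52678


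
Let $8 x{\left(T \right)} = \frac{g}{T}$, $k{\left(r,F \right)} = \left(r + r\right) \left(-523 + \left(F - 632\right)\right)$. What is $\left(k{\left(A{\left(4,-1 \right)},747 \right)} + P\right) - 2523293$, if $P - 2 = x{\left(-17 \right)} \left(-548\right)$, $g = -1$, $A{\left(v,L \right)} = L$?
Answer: $- \frac{85764287}{34} \approx -2.5225 \cdot 10^{6}$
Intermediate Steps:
$k{\left(r,F \right)} = 2 r \left(-1155 + F\right)$ ($k{\left(r,F \right)} = 2 r \left(-523 + \left(-632 + F\right)\right) = 2 r \left(-1155 + F\right)$)
$x{\left(T \right)} = - \frac{1}{8 T}$ ($x{\left(T \right)} = \frac{\left(-1\right) \frac{1}{T}}{8} = - \frac{1}{8 T}$)
$P = - \frac{69}{34}$ ($P = 2 + - \frac{1}{8 \left(-17\right)} \left(-548\right) = 2 + \left(- \frac{1}{8}\right) \left(- \frac{1}{17}\right) \left(-548\right) = 2 + \frac{1}{136} \left(-548\right) = 2 - \frac{137}{34} = - \frac{69}{34} \approx -2.0294$)
$\left(k{\left(A{\left(4,-1 \right)},747 \right)} + P\right) - 2523293 = \left(2 \left(-1\right) \left(-1155 + 747\right) - \frac{69}{34}\right) - 2523293 = \left(2 \left(-1\right) \left(-408\right) - \frac{69}{34}\right) - 2523293 = \left(816 - \frac{69}{34}\right) - 2523293 = \frac{27675}{34} - 2523293 = - \frac{85764287}{34}$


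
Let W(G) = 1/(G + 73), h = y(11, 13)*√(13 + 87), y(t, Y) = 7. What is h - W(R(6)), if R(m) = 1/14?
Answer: 71596/1023 ≈ 69.986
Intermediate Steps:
R(m) = 1/14
h = 70 (h = 7*√(13 + 87) = 7*√100 = 7*10 = 70)
W(G) = 1/(73 + G)
h - W(R(6)) = 70 - 1/(73 + 1/14) = 70 - 1/1023/14 = 70 - 1*14/1023 = 70 - 14/1023 = 71596/1023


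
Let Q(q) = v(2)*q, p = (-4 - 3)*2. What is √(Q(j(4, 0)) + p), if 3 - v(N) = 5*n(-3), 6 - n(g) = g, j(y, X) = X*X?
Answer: I*√14 ≈ 3.7417*I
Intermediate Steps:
j(y, X) = X²
n(g) = 6 - g
p = -14 (p = -7*2 = -14)
v(N) = -42 (v(N) = 3 - 5*(6 - 1*(-3)) = 3 - 5*(6 + 3) = 3 - 5*9 = 3 - 1*45 = 3 - 45 = -42)
Q(q) = -42*q
√(Q(j(4, 0)) + p) = √(-42*0² - 14) = √(-42*0 - 14) = √(0 - 14) = √(-14) = I*√14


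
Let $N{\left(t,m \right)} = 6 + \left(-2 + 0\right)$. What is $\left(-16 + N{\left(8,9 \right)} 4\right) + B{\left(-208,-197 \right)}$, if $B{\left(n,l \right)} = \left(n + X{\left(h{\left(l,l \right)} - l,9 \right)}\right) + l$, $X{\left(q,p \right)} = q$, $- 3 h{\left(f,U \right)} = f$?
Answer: $- \frac{427}{3} \approx -142.33$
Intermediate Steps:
$h{\left(f,U \right)} = - \frac{f}{3}$
$N{\left(t,m \right)} = 4$ ($N{\left(t,m \right)} = 6 - 2 = 4$)
$B{\left(n,l \right)} = n - \frac{l}{3}$ ($B{\left(n,l \right)} = \left(n - \frac{4 l}{3}\right) + l = n - \frac{l}{3}$)
$\left(-16 + N{\left(8,9 \right)} 4\right) + B{\left(-208,-197 \right)} = \left(-16 + 4 \cdot 4\right) - \frac{427}{3} = \left(-16 + 16\right) + \left(-208 + \frac{197}{3}\right) = 0 - \frac{427}{3} = - \frac{427}{3}$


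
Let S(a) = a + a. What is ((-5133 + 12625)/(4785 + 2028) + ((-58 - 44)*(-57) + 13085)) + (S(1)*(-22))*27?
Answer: 120672535/6813 ≈ 17712.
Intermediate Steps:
S(a) = 2*a
((-5133 + 12625)/(4785 + 2028) + ((-58 - 44)*(-57) + 13085)) + (S(1)*(-22))*27 = ((-5133 + 12625)/(4785 + 2028) + ((-58 - 44)*(-57) + 13085)) + ((2*1)*(-22))*27 = (7492/6813 + (-102*(-57) + 13085)) + (2*(-22))*27 = (7492*(1/6813) + (5814 + 13085)) - 44*27 = (7492/6813 + 18899) - 1188 = 128766379/6813 - 1188 = 120672535/6813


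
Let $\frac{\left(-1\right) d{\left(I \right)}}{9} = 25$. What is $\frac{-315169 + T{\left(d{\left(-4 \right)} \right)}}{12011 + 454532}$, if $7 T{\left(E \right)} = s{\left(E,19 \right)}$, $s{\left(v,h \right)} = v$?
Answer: $- \frac{2206408}{3265801} \approx -0.67561$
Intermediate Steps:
$d{\left(I \right)} = -225$ ($d{\left(I \right)} = \left(-9\right) 25 = -225$)
$T{\left(E \right)} = \frac{E}{7}$
$\frac{-315169 + T{\left(d{\left(-4 \right)} \right)}}{12011 + 454532} = \frac{-315169 + \frac{1}{7} \left(-225\right)}{12011 + 454532} = \frac{-315169 - \frac{225}{7}}{466543} = \left(- \frac{2206408}{7}\right) \frac{1}{466543} = - \frac{2206408}{3265801}$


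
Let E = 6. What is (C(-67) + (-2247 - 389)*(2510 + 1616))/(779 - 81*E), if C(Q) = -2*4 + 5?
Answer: -10876139/293 ≈ -37120.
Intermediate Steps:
C(Q) = -3 (C(Q) = -8 + 5 = -3)
(C(-67) + (-2247 - 389)*(2510 + 1616))/(779 - 81*E) = (-3 + (-2247 - 389)*(2510 + 1616))/(779 - 81*6) = (-3 - 2636*4126)/(779 - 486) = (-3 - 10876136)/293 = -10876139*1/293 = -10876139/293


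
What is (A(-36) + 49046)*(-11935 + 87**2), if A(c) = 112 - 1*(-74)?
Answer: -214946912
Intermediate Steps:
A(c) = 186 (A(c) = 112 + 74 = 186)
(A(-36) + 49046)*(-11935 + 87**2) = (186 + 49046)*(-11935 + 87**2) = 49232*(-11935 + 7569) = 49232*(-4366) = -214946912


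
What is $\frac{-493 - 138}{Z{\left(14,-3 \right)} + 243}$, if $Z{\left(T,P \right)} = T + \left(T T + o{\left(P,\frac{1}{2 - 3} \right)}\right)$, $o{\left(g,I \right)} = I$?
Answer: $- \frac{631}{452} \approx -1.396$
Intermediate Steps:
$Z{\left(T,P \right)} = -1 + T + T^{2}$ ($Z{\left(T,P \right)} = T + \left(T T + \frac{1}{2 - 3}\right) = T + \left(T^{2} + \frac{1}{-1}\right) = T + \left(T^{2} - 1\right) = T + \left(-1 + T^{2}\right) = -1 + T + T^{2}$)
$\frac{-493 - 138}{Z{\left(14,-3 \right)} + 243} = \frac{-493 - 138}{\left(-1 + 14 + 14^{2}\right) + 243} = - \frac{631}{\left(-1 + 14 + 196\right) + 243} = - \frac{631}{209 + 243} = - \frac{631}{452}$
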